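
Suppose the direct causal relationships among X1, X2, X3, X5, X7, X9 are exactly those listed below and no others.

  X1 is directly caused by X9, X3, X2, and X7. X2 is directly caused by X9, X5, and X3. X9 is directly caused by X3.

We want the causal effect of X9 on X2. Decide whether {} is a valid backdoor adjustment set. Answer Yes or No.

Backdoor paths from X9 to X2 (paths whose first edge points into X9):
  P1: X9 <- X3 -> X2
  P2: X9 <- X3 -> X1 <- X2
Condition 1 (no descendant of X9 in the set): holds — descendants of X9 are {X1, X2}; none are in {}.
Condition 2 (every backdoor path blocked by {}):
  P1: open — no interior node is in the conditioning set.
  P2: blocked at collider X1 (neither it nor any descendant is in the conditioning set).
{} does not satisfy the backdoor criterion.

No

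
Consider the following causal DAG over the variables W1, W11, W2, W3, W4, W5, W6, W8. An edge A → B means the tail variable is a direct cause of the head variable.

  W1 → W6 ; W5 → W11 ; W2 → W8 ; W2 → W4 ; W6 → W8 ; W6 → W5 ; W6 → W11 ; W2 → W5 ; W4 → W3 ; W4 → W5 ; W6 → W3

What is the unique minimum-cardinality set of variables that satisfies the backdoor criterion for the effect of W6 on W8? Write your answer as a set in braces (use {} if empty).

{}

Variables eligible for adjustment (non-descendants of W6, excluding W6 and W8): {W1, W2, W4}.
Backdoor paths from W6 to W8:
  (none)
With no backdoor paths the empty set already satisfies the criterion, and it is trivially minimal.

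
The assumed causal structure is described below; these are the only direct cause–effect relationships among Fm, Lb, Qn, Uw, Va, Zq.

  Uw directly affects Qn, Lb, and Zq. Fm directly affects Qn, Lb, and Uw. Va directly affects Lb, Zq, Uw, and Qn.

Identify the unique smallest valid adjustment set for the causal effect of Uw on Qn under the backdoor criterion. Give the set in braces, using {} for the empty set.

Variables eligible for adjustment (non-descendants of Uw, excluding Uw and Qn): {Fm, Va}.
Backdoor paths from Uw to Qn:
  P1: Uw <- Fm -> Qn
  P2: Uw <- Fm -> Lb <- Va -> Qn
  P3: Uw <- Va -> Qn
  P4: Uw <- Va -> Lb <- Fm -> Qn
The empty set is not sufficient: P1 (Uw <- Fm -> Qn) has no collider blocking it and no conditioned non-collider, so it is open.
Try {Fm, Va}:
  P1: blocked at fork node Fm ∈ conditioning set.
  P2: blocked at fork node Fm ∈ conditioning set.
  P3: blocked at fork node Va ∈ conditioning set.
  P4: blocked at fork node Va ∈ conditioning set.
{Fm, Va} contains no descendant of Uw and blocks every backdoor path.
Every element of {Fm, Va} is needed (dropping Fm leaves P1 open; dropping Va leaves P3 open), so no proper subset is valid.
Among all size-2 subsets of the eligible variables, only {Fm, Va} blocks every backdoor path, so it is the unique smallest valid adjustment set.

{Fm, Va}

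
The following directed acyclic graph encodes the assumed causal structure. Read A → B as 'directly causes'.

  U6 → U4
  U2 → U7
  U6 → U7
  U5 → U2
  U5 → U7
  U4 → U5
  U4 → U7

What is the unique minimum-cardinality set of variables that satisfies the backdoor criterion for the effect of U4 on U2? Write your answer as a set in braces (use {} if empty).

Variables eligible for adjustment (non-descendants of U4, excluding U4 and U2): {U6}.
Backdoor paths from U4 to U2:
  P1: U4 <- U6 -> U7 <- U5 -> U2
  P2: U4 <- U6 -> U7 <- U2
Each backdoor path contains an unconditioned collider, so every path is already blocked with the empty conditioning set:
  P1: blocked at collider U7 (neither it nor any descendant is in the conditioning set).
  P2: blocked at collider U7 (neither it nor any descendant is in the conditioning set).
The empty set is therefore the unique smallest valid set.

{}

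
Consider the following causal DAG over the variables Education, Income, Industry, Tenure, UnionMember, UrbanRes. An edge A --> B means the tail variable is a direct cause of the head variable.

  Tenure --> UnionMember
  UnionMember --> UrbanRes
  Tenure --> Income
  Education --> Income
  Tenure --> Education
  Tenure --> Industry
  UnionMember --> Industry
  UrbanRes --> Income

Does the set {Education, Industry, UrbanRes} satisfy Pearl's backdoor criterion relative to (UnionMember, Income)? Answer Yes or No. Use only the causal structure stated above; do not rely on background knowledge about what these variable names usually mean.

Backdoor paths from UnionMember to Income (paths whose first edge points into UnionMember):
  P1: UnionMember <- Tenure -> Education -> Income
  P2: UnionMember <- Tenure -> Income
Condition 1 (no descendant of UnionMember in the set): FAILS — Industry and UrbanRes are descendants of UnionMember.
Condition 2 (every backdoor path blocked by {Education, Industry, UrbanRes}):
  P1: blocked at chain node Education ∈ conditioning set.
  P2: open — no interior node is in the conditioning set.
{Education, Industry, UrbanRes} does not satisfy the backdoor criterion.

No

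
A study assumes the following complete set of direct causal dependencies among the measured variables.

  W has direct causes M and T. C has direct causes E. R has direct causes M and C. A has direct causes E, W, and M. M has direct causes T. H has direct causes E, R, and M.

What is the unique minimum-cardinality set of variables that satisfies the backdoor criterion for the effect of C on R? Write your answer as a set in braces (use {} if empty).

{}

Variables eligible for adjustment (non-descendants of C, excluding C and R): {A, E, M, T, W}.
Backdoor paths from C to R:
  P1: C <- E -> A <- M -> R
  P2: C <- E -> A <- M -> H <- R
  P3: C <- E -> A <- W <- T -> M -> R
  P4: C <- E -> A <- W <- T -> M -> H <- R
  P5: C <- E -> A <- W <- M -> R
  P6: C <- E -> A <- W <- M -> H <- R
  P7: C <- E -> H <- M -> R
  P8: C <- E -> H <- R
Each backdoor path contains an unconditioned collider, so every path is already blocked with the empty conditioning set:
  P1: blocked at collider A (neither it nor any descendant is in the conditioning set).
  P2: blocked at collider A (neither it nor any descendant is in the conditioning set).
  P3: blocked at collider A (neither it nor any descendant is in the conditioning set).
  P4: blocked at collider A (neither it nor any descendant is in the conditioning set).
  P5: blocked at collider A (neither it nor any descendant is in the conditioning set).
  P6: blocked at collider A (neither it nor any descendant is in the conditioning set).
  P7: blocked at collider H (neither it nor any descendant is in the conditioning set).
  P8: blocked at collider H (neither it nor any descendant is in the conditioning set).
The empty set is therefore the unique smallest valid set.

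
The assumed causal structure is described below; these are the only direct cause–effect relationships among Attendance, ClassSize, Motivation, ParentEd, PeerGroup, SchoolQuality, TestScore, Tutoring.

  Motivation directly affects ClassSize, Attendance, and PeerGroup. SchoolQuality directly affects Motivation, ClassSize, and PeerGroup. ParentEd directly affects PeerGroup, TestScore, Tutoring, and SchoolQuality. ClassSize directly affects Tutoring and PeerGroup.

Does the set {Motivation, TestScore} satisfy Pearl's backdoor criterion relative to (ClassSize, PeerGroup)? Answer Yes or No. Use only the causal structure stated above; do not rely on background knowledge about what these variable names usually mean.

Backdoor paths from ClassSize to PeerGroup (paths whose first edge points into ClassSize):
  P1: ClassSize <- SchoolQuality <- ParentEd -> PeerGroup
  P2: ClassSize <- SchoolQuality -> Motivation -> PeerGroup
  P3: ClassSize <- SchoolQuality -> PeerGroup
  P4: ClassSize <- Motivation <- SchoolQuality <- ParentEd -> PeerGroup
  P5: ClassSize <- Motivation <- SchoolQuality -> PeerGroup
  P6: ClassSize <- Motivation -> PeerGroup
Condition 1 (no descendant of ClassSize in the set): holds — descendants of ClassSize are {PeerGroup, Tutoring}; none are in {Motivation, TestScore}.
Condition 2 (every backdoor path blocked by {Motivation, TestScore}):
  P1: open — no interior node is in the conditioning set.
  P2: blocked at chain node Motivation ∈ conditioning set.
  P3: open — no interior node is in the conditioning set.
  P4: blocked at chain node Motivation ∈ conditioning set.
  P5: blocked at chain node Motivation ∈ conditioning set.
  P6: blocked at fork node Motivation ∈ conditioning set.
{Motivation, TestScore} does not satisfy the backdoor criterion.

No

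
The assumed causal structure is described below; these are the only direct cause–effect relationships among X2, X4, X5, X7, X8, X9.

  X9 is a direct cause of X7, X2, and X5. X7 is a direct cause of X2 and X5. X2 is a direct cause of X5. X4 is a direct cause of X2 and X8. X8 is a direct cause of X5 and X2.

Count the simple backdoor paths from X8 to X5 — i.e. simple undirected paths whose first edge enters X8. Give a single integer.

A backdoor path from X8 to X5 is any simple undirected path whose first edge points into X8 (i.e. leaves X8 via a parent).
Parents of X8: {X4}.
Enumerating:
  P1: X8 <- X4 -> X2 <- X9 -> X7 -> X5
  P2: X8 <- X4 -> X2 <- X9 -> X5
  P3: X8 <- X4 -> X2 <- X7 <- X9 -> X5
  P4: X8 <- X4 -> X2 <- X7 -> X5
  P5: X8 <- X4 -> X2 -> X5
That exhausts the simple backdoor paths. Count: 5.

5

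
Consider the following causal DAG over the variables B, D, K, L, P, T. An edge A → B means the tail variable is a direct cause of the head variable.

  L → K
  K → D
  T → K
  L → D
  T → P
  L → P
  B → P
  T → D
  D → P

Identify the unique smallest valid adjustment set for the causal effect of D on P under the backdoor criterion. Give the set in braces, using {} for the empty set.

{L, T}

Variables eligible for adjustment (non-descendants of D, excluding D and P): {B, K, L, T}.
Backdoor paths from D to P:
  P1: D <- L -> K <- T -> P
  P2: D <- L -> P
  P3: D <- T -> K <- L -> P
  P4: D <- T -> P
  P5: D <- K <- L -> P
  P6: D <- K <- T -> P
The empty set is not sufficient: P2 (D <- L -> P) has no collider blocking it and no conditioned non-collider, so it is open.
Try {L, T}:
  P1: blocked at fork node L ∈ conditioning set.
  P2: blocked at fork node L ∈ conditioning set.
  P3: blocked at fork node T ∈ conditioning set.
  P4: blocked at fork node T ∈ conditioning set.
  P5: blocked at fork node L ∈ conditioning set.
  P6: blocked at fork node T ∈ conditioning set.
{L, T} contains no descendant of D and blocks every backdoor path.
Every element of {L, T} is needed (dropping L leaves P2 open; dropping T leaves P4 open), so no proper subset is valid.
Among all size-2 subsets of the eligible variables, only {L, T} blocks every backdoor path, so it is the unique smallest valid adjustment set.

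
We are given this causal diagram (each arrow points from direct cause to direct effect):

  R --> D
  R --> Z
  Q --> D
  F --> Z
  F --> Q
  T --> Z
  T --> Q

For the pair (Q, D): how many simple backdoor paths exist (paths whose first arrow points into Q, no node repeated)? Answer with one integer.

2

A backdoor path from Q to D is any simple undirected path whose first edge points into Q (i.e. leaves Q via a parent).
Parents of Q: {F, T}.
Enumerating:
  P1: Q <- T -> Z <- R -> D
  P2: Q <- F -> Z <- R -> D
That exhausts the simple backdoor paths. Count: 2.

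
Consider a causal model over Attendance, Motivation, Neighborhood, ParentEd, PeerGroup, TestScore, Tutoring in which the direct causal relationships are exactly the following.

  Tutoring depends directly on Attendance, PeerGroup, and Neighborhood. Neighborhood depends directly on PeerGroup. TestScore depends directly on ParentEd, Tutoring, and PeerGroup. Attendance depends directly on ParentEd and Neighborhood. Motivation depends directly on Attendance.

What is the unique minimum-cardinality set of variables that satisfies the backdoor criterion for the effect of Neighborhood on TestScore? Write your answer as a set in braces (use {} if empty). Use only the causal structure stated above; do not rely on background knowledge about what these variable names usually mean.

Variables eligible for adjustment (non-descendants of Neighborhood, excluding Neighborhood and TestScore): {ParentEd, PeerGroup}.
Backdoor paths from Neighborhood to TestScore:
  P1: Neighborhood <- PeerGroup -> Tutoring <- Attendance <- ParentEd -> TestScore
  P2: Neighborhood <- PeerGroup -> Tutoring -> TestScore
  P3: Neighborhood <- PeerGroup -> TestScore
The empty set is not sufficient: P2 (Neighborhood <- PeerGroup -> Tutoring -> TestScore) has no collider blocking it and no conditioned non-collider, so it is open.
Try {PeerGroup}:
  P1: blocked at fork node PeerGroup ∈ conditioning set.
  P2: blocked at fork node PeerGroup ∈ conditioning set.
  P3: blocked at fork node PeerGroup ∈ conditioning set.
{PeerGroup} contains no descendant of Neighborhood and blocks every backdoor path.
No other singleton works — e.g. {ParentEd} leaves P2 open — so {PeerGroup} is the unique smallest valid adjustment set.

{PeerGroup}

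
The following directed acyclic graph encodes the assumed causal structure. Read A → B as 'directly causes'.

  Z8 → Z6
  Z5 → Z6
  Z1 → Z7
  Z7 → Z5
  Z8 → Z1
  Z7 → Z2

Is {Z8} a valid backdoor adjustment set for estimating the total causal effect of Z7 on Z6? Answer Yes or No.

Backdoor paths from Z7 to Z6 (paths whose first edge points into Z7):
  P1: Z7 <- Z1 <- Z8 -> Z6
Condition 1 (no descendant of Z7 in the set): holds — descendants of Z7 are {Z2, Z5, Z6}; none are in {Z8}.
Condition 2 (every backdoor path blocked by {Z8}):
  P1: blocked at fork node Z8 ∈ conditioning set.
{Z8} satisfies the backdoor criterion.

Yes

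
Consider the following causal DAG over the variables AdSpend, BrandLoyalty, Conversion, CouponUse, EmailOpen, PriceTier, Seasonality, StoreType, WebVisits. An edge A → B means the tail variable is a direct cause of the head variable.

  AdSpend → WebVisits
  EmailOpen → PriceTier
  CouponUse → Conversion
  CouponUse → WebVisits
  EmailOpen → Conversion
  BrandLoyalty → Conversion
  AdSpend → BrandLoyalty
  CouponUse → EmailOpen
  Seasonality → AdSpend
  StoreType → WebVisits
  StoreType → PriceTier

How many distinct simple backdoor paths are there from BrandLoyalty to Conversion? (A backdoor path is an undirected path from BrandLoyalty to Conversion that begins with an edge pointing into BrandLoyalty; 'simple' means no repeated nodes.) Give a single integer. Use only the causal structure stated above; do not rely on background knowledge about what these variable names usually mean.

A backdoor path from BrandLoyalty to Conversion is any simple undirected path whose first edge points into BrandLoyalty (i.e. leaves BrandLoyalty via a parent).
Parents of BrandLoyalty: {AdSpend}.
Enumerating:
  P1: BrandLoyalty <- AdSpend -> WebVisits <- CouponUse -> EmailOpen -> Conversion
  P2: BrandLoyalty <- AdSpend -> WebVisits <- CouponUse -> Conversion
  P3: BrandLoyalty <- AdSpend -> WebVisits <- StoreType -> PriceTier <- EmailOpen <- CouponUse -> Conversion
  P4: BrandLoyalty <- AdSpend -> WebVisits <- StoreType -> PriceTier <- EmailOpen -> Conversion
That exhausts the simple backdoor paths. Count: 4.

4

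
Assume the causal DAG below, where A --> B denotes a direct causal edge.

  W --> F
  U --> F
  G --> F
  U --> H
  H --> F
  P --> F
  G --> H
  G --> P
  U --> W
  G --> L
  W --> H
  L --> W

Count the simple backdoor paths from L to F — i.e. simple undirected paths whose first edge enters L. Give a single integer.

7

A backdoor path from L to F is any simple undirected path whose first edge points into L (i.e. leaves L via a parent).
Parents of L: {G}.
Enumerating:
  P1: L <- G -> P -> F
  P2: L <- G -> H <- U -> W -> F
  P3: L <- G -> H <- U -> F
  P4: L <- G -> H <- W <- U -> F
  P5: L <- G -> H <- W -> F
  P6: L <- G -> H -> F
  P7: L <- G -> F
That exhausts the simple backdoor paths. Count: 7.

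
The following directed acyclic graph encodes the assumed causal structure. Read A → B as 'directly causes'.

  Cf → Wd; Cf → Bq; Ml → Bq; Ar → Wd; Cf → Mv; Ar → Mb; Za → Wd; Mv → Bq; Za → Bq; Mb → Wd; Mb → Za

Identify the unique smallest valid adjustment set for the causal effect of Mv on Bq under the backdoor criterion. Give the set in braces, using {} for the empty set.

Variables eligible for adjustment (non-descendants of Mv, excluding Mv and Bq): {Ar, Cf, Mb, Ml, Wd, Za}.
Backdoor paths from Mv to Bq:
  P1: Mv <- Cf -> Wd <- Ar -> Mb -> Za -> Bq
  P2: Mv <- Cf -> Wd <- Mb -> Za -> Bq
  P3: Mv <- Cf -> Wd <- Za -> Bq
  P4: Mv <- Cf -> Bq
The empty set is not sufficient: P4 (Mv <- Cf -> Bq) has no collider blocking it and no conditioned non-collider, so it is open.
Try {Cf}:
  P1: blocked at fork node Cf ∈ conditioning set.
  P2: blocked at fork node Cf ∈ conditioning set.
  P3: blocked at fork node Cf ∈ conditioning set.
  P4: blocked at fork node Cf ∈ conditioning set.
{Cf} contains no descendant of Mv and blocks every backdoor path.
No other singleton works — e.g. {Ar} leaves P4 open — so {Cf} is the unique smallest valid adjustment set.

{Cf}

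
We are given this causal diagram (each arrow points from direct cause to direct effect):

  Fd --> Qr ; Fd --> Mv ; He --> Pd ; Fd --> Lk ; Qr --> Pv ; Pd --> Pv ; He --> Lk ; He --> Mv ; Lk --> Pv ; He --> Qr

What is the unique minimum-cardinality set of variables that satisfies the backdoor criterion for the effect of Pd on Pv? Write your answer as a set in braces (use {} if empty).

{He}

Variables eligible for adjustment (non-descendants of Pd, excluding Pd and Pv): {Fd, He, Lk, Mv, Qr}.
Backdoor paths from Pd to Pv:
  P1: Pd <- He -> Lk <- Fd -> Qr -> Pv
  P2: Pd <- He -> Lk -> Pv
  P3: Pd <- He -> Mv <- Fd -> Lk -> Pv
  P4: Pd <- He -> Mv <- Fd -> Qr -> Pv
  P5: Pd <- He -> Qr <- Fd -> Lk -> Pv
  P6: Pd <- He -> Qr -> Pv
The empty set is not sufficient: P2 (Pd <- He -> Lk -> Pv) has no collider blocking it and no conditioned non-collider, so it is open.
Try {He}:
  P1: blocked at fork node He ∈ conditioning set.
  P2: blocked at fork node He ∈ conditioning set.
  P3: blocked at fork node He ∈ conditioning set.
  P4: blocked at fork node He ∈ conditioning set.
  P5: blocked at fork node He ∈ conditioning set.
  P6: blocked at fork node He ∈ conditioning set.
{He} contains no descendant of Pd and blocks every backdoor path.
No other singleton works — e.g. {Fd} leaves P2 open — so {He} is the unique smallest valid adjustment set.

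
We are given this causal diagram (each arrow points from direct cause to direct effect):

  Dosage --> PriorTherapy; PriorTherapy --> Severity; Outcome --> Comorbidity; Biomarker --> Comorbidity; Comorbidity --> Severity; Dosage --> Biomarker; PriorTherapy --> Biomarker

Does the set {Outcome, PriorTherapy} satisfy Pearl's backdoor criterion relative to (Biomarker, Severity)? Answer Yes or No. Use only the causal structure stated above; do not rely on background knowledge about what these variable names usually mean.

Backdoor paths from Biomarker to Severity (paths whose first edge points into Biomarker):
  P1: Biomarker <- Dosage -> PriorTherapy -> Severity
  P2: Biomarker <- PriorTherapy -> Severity
Condition 1 (no descendant of Biomarker in the set): holds — descendants of Biomarker are {Comorbidity, Severity}; none are in {Outcome, PriorTherapy}.
Condition 2 (every backdoor path blocked by {Outcome, PriorTherapy}):
  P1: blocked at chain node PriorTherapy ∈ conditioning set.
  P2: blocked at fork node PriorTherapy ∈ conditioning set.
{Outcome, PriorTherapy} satisfies the backdoor criterion.

Yes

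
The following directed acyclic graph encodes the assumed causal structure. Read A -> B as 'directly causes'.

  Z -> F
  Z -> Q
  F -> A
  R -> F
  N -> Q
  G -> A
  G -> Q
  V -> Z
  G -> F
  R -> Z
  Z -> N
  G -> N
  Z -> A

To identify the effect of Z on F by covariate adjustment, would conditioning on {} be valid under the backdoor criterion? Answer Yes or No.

Backdoor paths from Z to F (paths whose first edge points into Z):
  P1: Z <- R -> F
Condition 1 (no descendant of Z in the set): holds — descendants of Z are {A, F, N, Q}; none are in {}.
Condition 2 (every backdoor path blocked by {}):
  P1: open — no interior node is in the conditioning set.
{} does not satisfy the backdoor criterion.

No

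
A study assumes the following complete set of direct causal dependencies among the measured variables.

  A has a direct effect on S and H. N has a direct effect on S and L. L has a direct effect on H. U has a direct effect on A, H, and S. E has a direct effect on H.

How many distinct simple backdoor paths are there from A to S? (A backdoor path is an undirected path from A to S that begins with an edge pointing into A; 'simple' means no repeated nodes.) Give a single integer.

2

A backdoor path from A to S is any simple undirected path whose first edge points into A (i.e. leaves A via a parent).
Parents of A: {U}.
Enumerating:
  P1: A <- U -> S
  P2: A <- U -> H <- L <- N -> S
That exhausts the simple backdoor paths. Count: 2.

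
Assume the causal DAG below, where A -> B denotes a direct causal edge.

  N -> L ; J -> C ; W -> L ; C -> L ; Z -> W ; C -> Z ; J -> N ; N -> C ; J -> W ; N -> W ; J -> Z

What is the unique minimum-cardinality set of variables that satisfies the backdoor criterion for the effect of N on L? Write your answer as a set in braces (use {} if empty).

Variables eligible for adjustment (non-descendants of N, excluding N and L): {J}.
Backdoor paths from N to L:
  P1: N <- J -> C -> Z -> W -> L
  P2: N <- J -> C -> L
  P3: N <- J -> Z <- C -> L
  P4: N <- J -> Z -> W -> L
  P5: N <- J -> W <- Z <- C -> L
  P6: N <- J -> W -> L
The empty set is not sufficient: P1 (N <- J -> C -> Z -> W -> L) has no collider blocking it and no conditioned non-collider, so it is open.
Try {J}:
  P1: blocked at fork node J ∈ conditioning set.
  P2: blocked at fork node J ∈ conditioning set.
  P3: blocked at fork node J ∈ conditioning set.
  P4: blocked at fork node J ∈ conditioning set.
  P5: blocked at fork node J ∈ conditioning set.
  P6: blocked at fork node J ∈ conditioning set.
{J} contains no descendant of N and blocks every backdoor path.
{J} is the unique smallest valid adjustment set.

{J}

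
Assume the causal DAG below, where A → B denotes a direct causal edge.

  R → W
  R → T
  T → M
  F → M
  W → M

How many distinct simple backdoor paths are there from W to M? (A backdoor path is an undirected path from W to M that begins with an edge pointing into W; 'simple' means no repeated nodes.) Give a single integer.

1

A backdoor path from W to M is any simple undirected path whose first edge points into W (i.e. leaves W via a parent).
Parents of W: {R}.
Enumerating:
  P1: W <- R -> T -> M
That exhausts the simple backdoor paths. Count: 1.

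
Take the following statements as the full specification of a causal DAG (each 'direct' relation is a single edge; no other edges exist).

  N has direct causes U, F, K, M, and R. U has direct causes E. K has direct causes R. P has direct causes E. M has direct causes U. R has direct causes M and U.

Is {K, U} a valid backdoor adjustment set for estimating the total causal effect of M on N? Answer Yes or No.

No

Backdoor paths from M to N (paths whose first edge points into M):
  P1: M <- U -> R -> K -> N
  P2: M <- U -> R -> N
  P3: M <- U -> N
Condition 1 (no descendant of M in the set): FAILS — K is a descendant of M.
Condition 2 (every backdoor path blocked by {K, U}):
  P1: blocked at fork node U ∈ conditioning set.
  P2: blocked at fork node U ∈ conditioning set.
  P3: blocked at fork node U ∈ conditioning set.
{K, U} does not satisfy the backdoor criterion.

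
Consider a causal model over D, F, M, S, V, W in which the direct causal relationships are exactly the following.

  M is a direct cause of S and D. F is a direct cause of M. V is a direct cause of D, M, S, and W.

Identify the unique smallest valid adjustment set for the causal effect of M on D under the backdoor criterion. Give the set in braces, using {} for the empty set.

{V}

Variables eligible for adjustment (non-descendants of M, excluding M and D): {F, V, W}.
Backdoor paths from M to D:
  P1: M <- V -> D
The empty set is not sufficient: P1 (M <- V -> D) has no collider blocking it and no conditioned non-collider, so it is open.
Try {V}:
  P1: blocked at fork node V ∈ conditioning set.
{V} contains no descendant of M and blocks every backdoor path.
No other singleton works — e.g. {F} leaves P1 open — so {V} is the unique smallest valid adjustment set.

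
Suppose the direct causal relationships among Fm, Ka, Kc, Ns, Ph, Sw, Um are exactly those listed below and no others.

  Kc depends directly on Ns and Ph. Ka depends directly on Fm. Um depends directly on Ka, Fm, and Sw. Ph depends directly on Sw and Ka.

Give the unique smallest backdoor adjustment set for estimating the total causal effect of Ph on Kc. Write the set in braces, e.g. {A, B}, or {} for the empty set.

Variables eligible for adjustment (non-descendants of Ph, excluding Ph and Kc): {Fm, Ka, Ns, Sw, Um}.
Backdoor paths from Ph to Kc:
  (none)
With no backdoor paths the empty set already satisfies the criterion, and it is trivially minimal.

{}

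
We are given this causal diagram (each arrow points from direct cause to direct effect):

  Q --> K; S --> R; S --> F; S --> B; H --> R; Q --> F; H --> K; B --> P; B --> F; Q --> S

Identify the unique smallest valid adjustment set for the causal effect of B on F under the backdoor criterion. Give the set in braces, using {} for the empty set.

{S}

Variables eligible for adjustment (non-descendants of B, excluding B and F): {H, K, Q, R, S}.
Backdoor paths from B to F:
  P1: B <- S <- Q -> F
  P2: B <- S -> R <- H -> K <- Q -> F
  P3: B <- S -> F
The empty set is not sufficient: P1 (B <- S <- Q -> F) has no collider blocking it and no conditioned non-collider, so it is open.
Try {S}:
  P1: blocked at chain node S ∈ conditioning set.
  P2: blocked at fork node S ∈ conditioning set.
  P3: blocked at fork node S ∈ conditioning set.
{S} contains no descendant of B and blocks every backdoor path.
No other singleton works — e.g. {H} leaves P1 open — so {S} is the unique smallest valid adjustment set.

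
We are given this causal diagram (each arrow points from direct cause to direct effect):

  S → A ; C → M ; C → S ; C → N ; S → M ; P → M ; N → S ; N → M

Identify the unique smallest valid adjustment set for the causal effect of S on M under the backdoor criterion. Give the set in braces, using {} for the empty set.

{C, N}

Variables eligible for adjustment (non-descendants of S, excluding S and M): {C, N, P}.
Backdoor paths from S to M:
  P1: S <- C -> N -> M
  P2: S <- C -> M
  P3: S <- N <- C -> M
  P4: S <- N -> M
The empty set is not sufficient: P1 (S <- C -> N -> M) has no collider blocking it and no conditioned non-collider, so it is open.
Try {C, N}:
  P1: blocked at fork node C ∈ conditioning set.
  P2: blocked at fork node C ∈ conditioning set.
  P3: blocked at chain node N ∈ conditioning set.
  P4: blocked at fork node N ∈ conditioning set.
{C, N} contains no descendant of S and blocks every backdoor path.
Every element of {C, N} is needed (dropping C leaves P2 open; dropping N leaves P4 open), so no proper subset is valid.
Among all size-2 subsets of the eligible variables, only {C, N} blocks every backdoor path, so it is the unique smallest valid adjustment set.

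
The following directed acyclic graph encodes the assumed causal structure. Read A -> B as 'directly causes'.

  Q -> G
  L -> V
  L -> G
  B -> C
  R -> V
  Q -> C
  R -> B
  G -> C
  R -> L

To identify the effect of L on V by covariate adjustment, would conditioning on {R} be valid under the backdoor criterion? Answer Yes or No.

Yes

Backdoor paths from L to V (paths whose first edge points into L):
  P1: L <- R -> V
Condition 1 (no descendant of L in the set): holds — descendants of L are {C, G, V}; none are in {R}.
Condition 2 (every backdoor path blocked by {R}):
  P1: blocked at fork node R ∈ conditioning set.
{R} satisfies the backdoor criterion.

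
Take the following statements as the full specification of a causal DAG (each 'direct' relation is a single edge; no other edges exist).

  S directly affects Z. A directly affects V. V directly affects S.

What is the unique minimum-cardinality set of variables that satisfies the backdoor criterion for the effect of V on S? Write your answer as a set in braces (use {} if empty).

{}

Variables eligible for adjustment (non-descendants of V, excluding V and S): {A}.
Backdoor paths from V to S:
  (none)
With no backdoor paths the empty set already satisfies the criterion, and it is trivially minimal.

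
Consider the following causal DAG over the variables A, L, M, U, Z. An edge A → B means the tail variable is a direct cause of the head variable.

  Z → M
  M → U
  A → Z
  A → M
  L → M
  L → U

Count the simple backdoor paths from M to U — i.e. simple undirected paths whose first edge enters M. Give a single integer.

A backdoor path from M to U is any simple undirected path whose first edge points into M (i.e. leaves M via a parent).
Parents of M: {A, L, Z}.
Enumerating:
  P1: M <- L -> U
That exhausts the simple backdoor paths. Count: 1.

1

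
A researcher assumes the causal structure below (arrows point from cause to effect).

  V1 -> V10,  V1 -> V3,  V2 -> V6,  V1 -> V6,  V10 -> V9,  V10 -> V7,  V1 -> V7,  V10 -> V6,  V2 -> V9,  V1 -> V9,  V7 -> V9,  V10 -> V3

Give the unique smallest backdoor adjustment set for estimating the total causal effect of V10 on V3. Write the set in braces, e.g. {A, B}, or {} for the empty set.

{V1}

Variables eligible for adjustment (non-descendants of V10, excluding V10 and V3): {V1, V2}.
Backdoor paths from V10 to V3:
  P1: V10 <- V1 -> V3
The empty set is not sufficient: P1 (V10 <- V1 -> V3) has no collider blocking it and no conditioned non-collider, so it is open.
Try {V1}:
  P1: blocked at fork node V1 ∈ conditioning set.
{V1} contains no descendant of V10 and blocks every backdoor path.
No other singleton works — e.g. {V2} leaves P1 open — so {V1} is the unique smallest valid adjustment set.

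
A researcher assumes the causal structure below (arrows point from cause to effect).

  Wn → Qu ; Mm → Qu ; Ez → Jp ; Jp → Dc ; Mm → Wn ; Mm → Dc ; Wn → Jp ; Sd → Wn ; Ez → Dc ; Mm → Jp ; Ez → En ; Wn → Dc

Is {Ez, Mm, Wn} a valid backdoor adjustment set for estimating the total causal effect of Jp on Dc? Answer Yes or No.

Yes

Backdoor paths from Jp to Dc (paths whose first edge points into Jp):
  P1: Jp <- Mm -> Wn -> Dc
  P2: Jp <- Mm -> Qu <- Wn -> Dc
  P3: Jp <- Mm -> Dc
  P4: Jp <- Wn <- Mm -> Dc
  P5: Jp <- Wn -> Qu <- Mm -> Dc
  P6: Jp <- Wn -> Dc
  P7: Jp <- Ez -> Dc
Condition 1 (no descendant of Jp in the set): holds — descendants of Jp are {Dc}; none are in {Ez, Mm, Wn}.
Condition 2 (every backdoor path blocked by {Ez, Mm, Wn}):
  P1: blocked at fork node Mm ∈ conditioning set.
  P2: blocked at fork node Mm ∈ conditioning set.
  P3: blocked at fork node Mm ∈ conditioning set.
  P4: blocked at chain node Wn ∈ conditioning set.
  P5: blocked at fork node Wn ∈ conditioning set.
  P6: blocked at fork node Wn ∈ conditioning set.
  P7: blocked at fork node Ez ∈ conditioning set.
{Ez, Mm, Wn} satisfies the backdoor criterion.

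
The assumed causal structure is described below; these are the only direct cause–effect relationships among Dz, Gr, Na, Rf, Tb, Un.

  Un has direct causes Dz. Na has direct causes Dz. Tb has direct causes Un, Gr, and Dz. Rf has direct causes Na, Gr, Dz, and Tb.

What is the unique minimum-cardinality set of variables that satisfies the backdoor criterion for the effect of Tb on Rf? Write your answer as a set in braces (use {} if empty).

{Dz, Gr}

Variables eligible for adjustment (non-descendants of Tb, excluding Tb and Rf): {Dz, Gr, Na, Un}.
Backdoor paths from Tb to Rf:
  P1: Tb <- Gr -> Rf
  P2: Tb <- Dz -> Na -> Rf
  P3: Tb <- Dz -> Rf
  P4: Tb <- Un <- Dz -> Na -> Rf
  P5: Tb <- Un <- Dz -> Rf
The empty set is not sufficient: P1 (Tb <- Gr -> Rf) has no collider blocking it and no conditioned non-collider, so it is open.
Try {Dz, Gr}:
  P1: blocked at fork node Gr ∈ conditioning set.
  P2: blocked at fork node Dz ∈ conditioning set.
  P3: blocked at fork node Dz ∈ conditioning set.
  P4: blocked at fork node Dz ∈ conditioning set.
  P5: blocked at fork node Dz ∈ conditioning set.
{Dz, Gr} contains no descendant of Tb and blocks every backdoor path.
Every element of {Dz, Gr} is needed (dropping Dz leaves P2 open; dropping Gr leaves P1 open), so no proper subset is valid.
Among all size-2 subsets of the eligible variables, only {Dz, Gr} blocks every backdoor path, so it is the unique smallest valid adjustment set.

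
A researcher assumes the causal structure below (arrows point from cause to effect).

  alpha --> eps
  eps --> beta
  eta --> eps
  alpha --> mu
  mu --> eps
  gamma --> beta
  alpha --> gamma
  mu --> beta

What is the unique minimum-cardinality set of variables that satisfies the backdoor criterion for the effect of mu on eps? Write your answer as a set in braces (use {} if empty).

{alpha}

Variables eligible for adjustment (non-descendants of mu, excluding mu and eps): {alpha, eta, gamma}.
Backdoor paths from mu to eps:
  P1: mu <- alpha -> gamma -> beta <- eps
  P2: mu <- alpha -> eps
The empty set is not sufficient: P2 (mu <- alpha -> eps) has no collider blocking it and no conditioned non-collider, so it is open.
Try {alpha}:
  P1: blocked at fork node alpha ∈ conditioning set.
  P2: blocked at fork node alpha ∈ conditioning set.
{alpha} contains no descendant of mu and blocks every backdoor path.
No other singleton works — e.g. {gamma} leaves P2 open — so {alpha} is the unique smallest valid adjustment set.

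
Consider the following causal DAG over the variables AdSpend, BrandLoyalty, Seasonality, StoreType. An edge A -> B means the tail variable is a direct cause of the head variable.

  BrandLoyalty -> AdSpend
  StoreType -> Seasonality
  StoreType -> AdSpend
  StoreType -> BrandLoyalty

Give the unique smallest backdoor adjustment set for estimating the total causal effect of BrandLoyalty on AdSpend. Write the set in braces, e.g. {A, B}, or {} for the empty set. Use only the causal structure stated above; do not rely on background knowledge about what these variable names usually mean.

{StoreType}

Variables eligible for adjustment (non-descendants of BrandLoyalty, excluding BrandLoyalty and AdSpend): {Seasonality, StoreType}.
Backdoor paths from BrandLoyalty to AdSpend:
  P1: BrandLoyalty <- StoreType -> AdSpend
The empty set is not sufficient: P1 (BrandLoyalty <- StoreType -> AdSpend) has no collider blocking it and no conditioned non-collider, so it is open.
Try {StoreType}:
  P1: blocked at fork node StoreType ∈ conditioning set.
{StoreType} contains no descendant of BrandLoyalty and blocks every backdoor path.
No other singleton works — e.g. {Seasonality} leaves P1 open — so {StoreType} is the unique smallest valid adjustment set.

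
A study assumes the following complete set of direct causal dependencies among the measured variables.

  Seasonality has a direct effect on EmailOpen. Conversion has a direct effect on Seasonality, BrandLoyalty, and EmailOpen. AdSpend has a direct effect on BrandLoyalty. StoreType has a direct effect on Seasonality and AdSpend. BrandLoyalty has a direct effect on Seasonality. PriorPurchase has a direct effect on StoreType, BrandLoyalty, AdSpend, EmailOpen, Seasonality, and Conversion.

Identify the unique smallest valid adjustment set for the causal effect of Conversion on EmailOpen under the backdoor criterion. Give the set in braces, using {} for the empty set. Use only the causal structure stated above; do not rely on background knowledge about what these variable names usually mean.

Variables eligible for adjustment (non-descendants of Conversion, excluding Conversion and EmailOpen): {AdSpend, PriorPurchase, StoreType}.
Backdoor paths from Conversion to EmailOpen:
  P1: Conversion <- PriorPurchase -> StoreType -> AdSpend -> BrandLoyalty -> Seasonality -> EmailOpen
  P2: Conversion <- PriorPurchase -> StoreType -> Seasonality -> EmailOpen
  P3: Conversion <- PriorPurchase -> AdSpend <- StoreType -> Seasonality -> EmailOpen
  P4: Conversion <- PriorPurchase -> AdSpend -> BrandLoyalty -> Seasonality -> EmailOpen
  P5: Conversion <- PriorPurchase -> BrandLoyalty <- AdSpend <- StoreType -> Seasonality -> EmailOpen
  P6: Conversion <- PriorPurchase -> BrandLoyalty -> Seasonality -> EmailOpen
  P7: Conversion <- PriorPurchase -> Seasonality -> EmailOpen
  P8: Conversion <- PriorPurchase -> EmailOpen
The empty set is not sufficient: P1 (Conversion <- PriorPurchase -> StoreType -> AdSpend -> BrandLoyalty -> Seasonality -> EmailOpen) has no collider blocking it and no conditioned non-collider, so it is open.
Try {PriorPurchase}:
  P1: blocked at fork node PriorPurchase ∈ conditioning set.
  P2: blocked at fork node PriorPurchase ∈ conditioning set.
  P3: blocked at fork node PriorPurchase ∈ conditioning set.
  P4: blocked at fork node PriorPurchase ∈ conditioning set.
  P5: blocked at fork node PriorPurchase ∈ conditioning set.
  P6: blocked at fork node PriorPurchase ∈ conditioning set.
  P7: blocked at fork node PriorPurchase ∈ conditioning set.
  P8: blocked at fork node PriorPurchase ∈ conditioning set.
{PriorPurchase} contains no descendant of Conversion and blocks every backdoor path.
No other singleton works — e.g. {StoreType} leaves P4 open — so {PriorPurchase} is the unique smallest valid adjustment set.

{PriorPurchase}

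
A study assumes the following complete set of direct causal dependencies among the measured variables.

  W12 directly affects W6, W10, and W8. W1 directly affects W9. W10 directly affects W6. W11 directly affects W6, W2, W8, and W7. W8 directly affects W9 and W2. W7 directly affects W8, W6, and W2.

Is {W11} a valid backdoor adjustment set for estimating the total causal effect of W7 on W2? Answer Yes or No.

Backdoor paths from W7 to W2 (paths whose first edge points into W7):
  P1: W7 <- W11 -> W8 -> W2
  P2: W7 <- W11 -> W2
  P3: W7 <- W11 -> W6 <- W12 -> W8 -> W2
  P4: W7 <- W11 -> W6 <- W10 <- W12 -> W8 -> W2
Condition 1 (no descendant of W7 in the set): holds — descendants of W7 are {W2, W6, W8, W9}; none are in {W11}.
Condition 2 (every backdoor path blocked by {W11}):
  P1: blocked at fork node W11 ∈ conditioning set.
  P2: blocked at fork node W11 ∈ conditioning set.
  P3: blocked at fork node W11 ∈ conditioning set.
  P4: blocked at fork node W11 ∈ conditioning set.
{W11} satisfies the backdoor criterion.

Yes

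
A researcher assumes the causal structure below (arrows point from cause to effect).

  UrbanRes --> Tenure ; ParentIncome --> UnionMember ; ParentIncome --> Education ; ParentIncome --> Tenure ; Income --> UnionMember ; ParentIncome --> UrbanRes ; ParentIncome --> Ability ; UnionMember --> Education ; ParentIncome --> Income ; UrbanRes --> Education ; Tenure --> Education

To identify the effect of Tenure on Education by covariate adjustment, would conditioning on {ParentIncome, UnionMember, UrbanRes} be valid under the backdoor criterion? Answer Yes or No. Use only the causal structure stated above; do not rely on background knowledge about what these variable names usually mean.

Yes

Backdoor paths from Tenure to Education (paths whose first edge points into Tenure):
  P1: Tenure <- ParentIncome -> UrbanRes -> Education
  P2: Tenure <- ParentIncome -> Income -> UnionMember -> Education
  P3: Tenure <- ParentIncome -> UnionMember -> Education
  P4: Tenure <- ParentIncome -> Education
  P5: Tenure <- UrbanRes <- ParentIncome -> Income -> UnionMember -> Education
  P6: Tenure <- UrbanRes <- ParentIncome -> UnionMember -> Education
  P7: Tenure <- UrbanRes <- ParentIncome -> Education
  P8: Tenure <- UrbanRes -> Education
Condition 1 (no descendant of Tenure in the set): holds — descendants of Tenure are {Education}; none are in {ParentIncome, UnionMember, UrbanRes}.
Condition 2 (every backdoor path blocked by {ParentIncome, UnionMember, UrbanRes}):
  P1: blocked at fork node ParentIncome ∈ conditioning set.
  P2: blocked at fork node ParentIncome ∈ conditioning set.
  P3: blocked at fork node ParentIncome ∈ conditioning set.
  P4: blocked at fork node ParentIncome ∈ conditioning set.
  P5: blocked at chain node UrbanRes ∈ conditioning set.
  P6: blocked at chain node UrbanRes ∈ conditioning set.
  P7: blocked at chain node UrbanRes ∈ conditioning set.
  P8: blocked at fork node UrbanRes ∈ conditioning set.
{ParentIncome, UnionMember, UrbanRes} satisfies the backdoor criterion.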